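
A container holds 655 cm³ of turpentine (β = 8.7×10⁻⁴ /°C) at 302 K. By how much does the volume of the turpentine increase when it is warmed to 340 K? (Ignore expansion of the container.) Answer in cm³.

|ΔT| = |340 − 302| = 38 K
ΔV = βV₀ΔT = (8.7×10⁻⁴)(655)(38) = 21.7 cm³

ΔV = 21.7 cm³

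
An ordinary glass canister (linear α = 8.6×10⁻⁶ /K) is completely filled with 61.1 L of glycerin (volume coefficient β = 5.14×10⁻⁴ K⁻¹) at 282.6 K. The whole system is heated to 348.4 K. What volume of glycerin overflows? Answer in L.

The canister also expands: β_container ≈ 3α = 2.58×10⁻⁵ /K
Net overflow = V₀(β_liq − 3α_cont)ΔT
β − 3α = 5.14×10⁻⁴ − 2.58×10⁻⁵ = 4.882×10⁻⁴ /K; ΔT = 65.8 K
ΔV = 61.1 × 4.882×10⁻⁴ × 65.8 = 1.96 L

1.96 L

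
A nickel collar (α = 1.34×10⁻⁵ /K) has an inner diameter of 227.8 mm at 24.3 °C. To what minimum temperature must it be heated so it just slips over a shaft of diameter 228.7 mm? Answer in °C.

T = 319 °C

Required Δd = 228.7 − 227.8 = 0.9 mm
Δd = αd₀ΔT ⇒ ΔT = Δd/(αd₀) = 0.9 / (1.34×10⁻⁵ × 227.8) = 294.84 K
T_min = 24.3 + 294.84 = 319.14 °C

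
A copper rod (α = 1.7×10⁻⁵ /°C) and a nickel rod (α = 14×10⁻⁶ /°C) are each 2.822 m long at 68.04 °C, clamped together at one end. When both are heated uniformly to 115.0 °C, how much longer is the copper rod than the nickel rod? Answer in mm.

ΔT = 46.96 K
copper: ΔL = 1.7×10⁻⁵ × 2.822 m × 46.96 = 2.2529×10⁻³ m = 2.2529 mm
nickel: ΔL = 14×10⁻⁶ × 2.822 m × 46.96 = 1.8553×10⁻³ m = 1.8553 mm
difference = 2.2529 − 1.8553 = 0.3976 mm

0.398 mm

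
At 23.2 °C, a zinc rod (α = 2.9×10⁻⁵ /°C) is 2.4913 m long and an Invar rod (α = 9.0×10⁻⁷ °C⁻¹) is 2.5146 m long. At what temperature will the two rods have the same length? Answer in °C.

Equal length when α₁L₁ΔT − α₂L₂ΔT = L₂ − L₁ = 2.33×10⁻² m
α₁L₁ = 7.22477×10⁻⁵, α₂L₂ = 2.26314×10⁻⁶ → Δ(αL) = 6.998456×10⁻⁵ m/K
ΔT = 2.33×10⁻² / 6.998456×10⁻⁵ = 332.931 K, so T = 23.2 + 332.931 = 356.131 °C

T = 356.1 °C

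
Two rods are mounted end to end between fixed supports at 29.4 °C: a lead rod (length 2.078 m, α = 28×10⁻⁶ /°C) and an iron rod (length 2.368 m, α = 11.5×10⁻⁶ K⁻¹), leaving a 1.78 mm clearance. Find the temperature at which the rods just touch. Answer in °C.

Gap closes when ΔL₁ + ΔL₂ = 1.78 mm = 1.78×10⁻³ m
(α₁L₁ + α₂L₂)ΔT = g
α₁L₁ + α₂L₂ = 28×10⁻⁶×2.078 + 11.5×10⁻⁶×2.368 = 8.5416×10⁻⁵ m/K
ΔT = 1.78×10⁻³ / 8.5416×10⁻⁵ = 20.839 K
T = 29.4 + 20.839 = 50.239 °C

T = 50.2 °C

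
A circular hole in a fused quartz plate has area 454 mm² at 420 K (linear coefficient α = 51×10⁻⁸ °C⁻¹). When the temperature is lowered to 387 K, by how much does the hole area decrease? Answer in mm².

ΔA = 0.0153 mm²

Area coefficient ≈ 2α; |ΔT| = 33 K
ΔA = 2αA₀ΔT = 2(51×10⁻⁸)(454)(33) = 0.0153 mm²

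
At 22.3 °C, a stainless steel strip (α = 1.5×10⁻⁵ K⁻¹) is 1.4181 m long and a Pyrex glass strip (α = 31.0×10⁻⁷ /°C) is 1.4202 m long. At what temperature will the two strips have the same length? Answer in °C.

Equal length when α₁L₁ΔT − α₂L₂ΔT = L₂ − L₁ = 2.10×10⁻³ m
α₁L₁ = 2.12715×10⁻⁵, α₂L₂ = 4.40262×10⁻⁶ → Δ(αL) = 1.686888×10⁻⁵ m/K
ΔT = 2.10×10⁻³ / 1.686888×10⁻⁵ = 124.490 K, so T = 22.3 + 124.490 = 146.790 °C

T = 146.8 °C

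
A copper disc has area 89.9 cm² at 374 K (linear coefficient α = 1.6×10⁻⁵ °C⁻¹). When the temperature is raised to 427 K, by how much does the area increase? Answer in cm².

ΔA = 0.152 cm²

Area coefficient ≈ 2α; |ΔT| = 53 K
ΔA = 2αA₀ΔT = 2(1.6×10⁻⁵)(89.9)(53) = 0.152 cm²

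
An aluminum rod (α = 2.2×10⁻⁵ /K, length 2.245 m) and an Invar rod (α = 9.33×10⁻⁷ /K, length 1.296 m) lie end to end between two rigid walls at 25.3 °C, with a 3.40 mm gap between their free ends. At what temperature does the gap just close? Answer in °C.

T = 92.5 °C

Gap closes when ΔL₁ + ΔL₂ = 3.40 mm = 3.40×10⁻³ m
(α₁L₁ + α₂L₂)ΔT = g
α₁L₁ + α₂L₂ = 2.2×10⁻⁵×2.245 + 9.33×10⁻⁷×1.296 = 5.0599168×10⁻⁵ m/K
ΔT = 3.40×10⁻³ / 5.0599168×10⁻⁵ = 67.195 K
T = 25.3 + 67.195 = 92.495 °C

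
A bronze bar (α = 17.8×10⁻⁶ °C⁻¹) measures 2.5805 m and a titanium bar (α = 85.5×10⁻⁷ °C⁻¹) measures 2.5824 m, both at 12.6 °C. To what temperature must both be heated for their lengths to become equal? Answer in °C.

T = 92.25 °C

Equal length when α₁L₁ΔT − α₂L₂ΔT = L₂ − L₁ = 1.90×10⁻³ m
α₁L₁ = 4.59329×10⁻⁵, α₂L₂ = 2.207952×10⁻⁵ → Δ(αL) = 2.385338×10⁻⁵ m/K
ΔT = 1.90×10⁻³ / 2.385338×10⁻⁵ = 79.6533 K, so T = 12.6 + 79.6533 = 92.2533 °C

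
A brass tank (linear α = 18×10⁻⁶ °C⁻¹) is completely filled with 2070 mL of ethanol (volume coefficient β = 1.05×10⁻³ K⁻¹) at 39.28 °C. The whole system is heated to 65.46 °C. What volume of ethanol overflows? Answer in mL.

The tank also expands: β_container ≈ 3α = 5.4×10⁻⁵ /K
Net overflow = V₀(β_liq − 3α_cont)ΔT
β − 3α = 1.05×10⁻³ − 5.4×10⁻⁵ = 9.96×10⁻⁴ /K; ΔT = 26.18 K
ΔV = 2070 × 9.96×10⁻⁴ × 26.18 = 54.0 mL

54.0 mL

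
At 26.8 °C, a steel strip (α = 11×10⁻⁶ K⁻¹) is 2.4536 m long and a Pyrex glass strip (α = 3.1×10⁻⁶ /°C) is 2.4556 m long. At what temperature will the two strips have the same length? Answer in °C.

T = 130.0 °C

L₁(1 + α₁ΔT) = L₂(1 + α₂ΔT) ⇒ ΔT = (L₂ − L₁)/(α₁L₁ − α₂L₂)
L₂ − L₁ = 2.4556 − 2.4536 = 2.00×10⁻³ m
α₁L₁ − α₂L₂ = 11×10⁻⁶×2.4536 − 3.1×10⁻⁶×2.4556 = 1.937724×10⁻⁵ m/K
ΔT = 2.00×10⁻³ / 1.937724×10⁻⁵ = 103.214 K
T = 26.8 + 103.214 = 130.014 °C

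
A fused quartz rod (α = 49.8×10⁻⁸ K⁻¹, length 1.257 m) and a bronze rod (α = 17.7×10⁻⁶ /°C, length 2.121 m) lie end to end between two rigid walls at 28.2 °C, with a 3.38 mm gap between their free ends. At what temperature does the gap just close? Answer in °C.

α₁L₁ = 6.25986×10⁻⁷ m/K, α₂L₂ = 3.75417×10⁻⁵ m/K → total 3.8167686×10⁻⁵ m/K
ΔT = g/(α₁L₁+α₂L₂) = 3.38×10⁻³ / 3.8167686×10⁻⁵ = 88.56 K
T = 28.2 + 88.56 = 116.76 °C

T = 117 °C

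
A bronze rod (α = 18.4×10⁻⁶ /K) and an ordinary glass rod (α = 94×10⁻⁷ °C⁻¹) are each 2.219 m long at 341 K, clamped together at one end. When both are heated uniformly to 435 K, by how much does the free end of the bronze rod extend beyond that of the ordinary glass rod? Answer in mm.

ΔT = 94 K
bronze: ΔL = 18.4×10⁻⁶ × 2.219 m × 94 = 3.8380×10⁻³ m = 3.8380 mm
ordinary glass: ΔL = 94×10⁻⁷ × 2.219 m × 94 = 1.9607×10⁻³ m = 1.9607 mm
difference = 3.8380 − 1.9607 = 1.8773 mm

1.88 mm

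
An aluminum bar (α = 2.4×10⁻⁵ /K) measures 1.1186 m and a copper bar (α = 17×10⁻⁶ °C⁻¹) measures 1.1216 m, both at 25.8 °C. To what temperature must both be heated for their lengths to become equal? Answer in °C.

T = 411.4 °C

L₁(1 + α₁ΔT) = L₂(1 + α₂ΔT) ⇒ ΔT = (L₂ − L₁)/(α₁L₁ − α₂L₂)
L₂ − L₁ = 1.1216 − 1.1186 = 3.00×10⁻³ m
α₁L₁ − α₂L₂ = 2.4×10⁻⁵×1.1186 − 17×10⁻⁶×1.1216 = 7.7792×10⁻⁶ m/K
ΔT = 3.00×10⁻³ / 7.7792×10⁻⁶ = 385.644 K
T = 25.8 + 385.644 = 411.444 °C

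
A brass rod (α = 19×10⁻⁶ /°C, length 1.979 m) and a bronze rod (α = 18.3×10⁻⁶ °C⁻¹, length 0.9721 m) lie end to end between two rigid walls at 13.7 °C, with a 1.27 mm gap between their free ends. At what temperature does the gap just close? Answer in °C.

Gap closes when ΔL₁ + ΔL₂ = 1.27 mm = 1.27×10⁻³ m
(α₁L₁ + α₂L₂)ΔT = g
α₁L₁ + α₂L₂ = 19×10⁻⁶×1.979 + 18.3×10⁻⁶×0.9721 = 5.539043×10⁻⁵ m/K
ΔT = 1.27×10⁻³ / 5.539043×10⁻⁵ = 22.928 K
T = 13.7 + 22.928 = 36.628 °C

T = 36.6 °C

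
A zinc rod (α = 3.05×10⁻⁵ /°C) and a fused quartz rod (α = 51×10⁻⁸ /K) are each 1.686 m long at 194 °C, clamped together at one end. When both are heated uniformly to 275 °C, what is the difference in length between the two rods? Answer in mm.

4.10 mm

ΔT = 81 K
zinc: ΔL = 3.05×10⁻⁵ × 1.686 m × 81 = 4.1653×10⁻³ m = 4.1653 mm
fused quartz: ΔL = 51×10⁻⁸ × 1.686 m × 81 = 6.9649×10⁻⁵ m = 0.069649 mm
difference = 4.1653 − 0.069649 = 4.095651 mm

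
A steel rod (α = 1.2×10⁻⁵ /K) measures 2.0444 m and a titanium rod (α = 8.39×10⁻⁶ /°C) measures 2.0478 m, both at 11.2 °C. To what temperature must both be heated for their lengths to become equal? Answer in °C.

T = 473.7 °C

Equal length when α₁L₁ΔT − α₂L₂ΔT = L₂ − L₁ = 3.40×10⁻³ m
α₁L₁ = 2.45328×10⁻⁵, α₂L₂ = 1.7181042×10⁻⁵ → Δ(αL) = 7.351758×10⁻⁶ m/K
ΔT = 3.40×10⁻³ / 7.351758×10⁻⁶ = 462.474 K, so T = 11.2 + 462.474 = 473.674 °C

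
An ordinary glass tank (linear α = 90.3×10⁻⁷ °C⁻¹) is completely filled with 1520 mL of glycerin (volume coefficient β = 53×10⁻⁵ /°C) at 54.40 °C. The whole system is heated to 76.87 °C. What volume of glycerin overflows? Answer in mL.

The tank also expands: β_container ≈ 3α = 2.709×10⁻⁵ /K
Net overflow = V₀(β_liq − 3α_cont)ΔT
β − 3α = 5.30×10⁻⁴ − 2.709×10⁻⁵ = 5.0291×10⁻⁴ /K; ΔT = 22.47 K
ΔV = 1520 × 5.0291×10⁻⁴ × 22.47 = 17.2 mL

17.2 mL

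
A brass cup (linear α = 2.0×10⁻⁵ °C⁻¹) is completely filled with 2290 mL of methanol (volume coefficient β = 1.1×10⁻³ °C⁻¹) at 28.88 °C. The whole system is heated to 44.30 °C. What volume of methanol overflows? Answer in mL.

36.7 mL

The cup also expands: β_container ≈ 3α = 6.0×10⁻⁵ /K
Net overflow = V₀(β_liq − 3α_cont)ΔT
β − 3α = 1.10×10⁻³ − 6.0×10⁻⁵ = 1.04×10⁻³ /K; ΔT = 15.42 K
ΔV = 2290 × 1.04×10⁻³ × 15.42 = 36.7 mL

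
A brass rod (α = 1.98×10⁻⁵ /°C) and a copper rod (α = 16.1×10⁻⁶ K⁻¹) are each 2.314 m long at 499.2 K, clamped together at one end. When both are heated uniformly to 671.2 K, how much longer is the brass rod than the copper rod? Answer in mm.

ΔT = 172.0 K
brass: ΔL = 1.98×10⁻⁵ × 2.314 m × 172.0 = 7.8806×10⁻³ m = 7.8806 mm
copper: ΔL = 16.1×10⁻⁶ × 2.314 m × 172.0 = 6.4079×10⁻³ m = 6.4079 mm
difference = 7.8806 − 6.4079 = 1.4727 mm

1.47 mm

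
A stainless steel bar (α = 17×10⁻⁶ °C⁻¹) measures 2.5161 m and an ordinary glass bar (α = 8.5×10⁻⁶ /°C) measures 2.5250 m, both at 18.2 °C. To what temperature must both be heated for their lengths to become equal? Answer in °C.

T = 435.8 °C

L₁(1 + α₁ΔT) = L₂(1 + α₂ΔT) ⇒ ΔT = (L₂ − L₁)/(α₁L₁ − α₂L₂)
L₂ − L₁ = 2.5250 − 2.5161 = 8.90×10⁻³ m
α₁L₁ − α₂L₂ = 17×10⁻⁶×2.5161 − 8.5×10⁻⁶×2.5250 = 2.13112×10⁻⁵ m/K
ΔT = 8.90×10⁻³ / 2.13112×10⁻⁵ = 417.621 K
T = 18.2 + 417.621 = 435.821 °C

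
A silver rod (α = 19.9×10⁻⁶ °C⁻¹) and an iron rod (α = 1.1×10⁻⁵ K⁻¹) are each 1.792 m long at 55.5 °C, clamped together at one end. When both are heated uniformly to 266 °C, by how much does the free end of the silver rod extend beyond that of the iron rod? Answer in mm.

ΔT = 210.5 K
silver: ΔL = 19.9×10⁻⁶ × 1.792 m × 210.5 = 7.5066×10⁻³ m = 7.5066 mm
iron: ΔL = 1.1×10⁻⁵ × 1.792 m × 210.5 = 4.1494×10⁻³ m = 4.1494 mm
difference = 7.5066 − 4.1494 = 3.3572 mm

3.36 mm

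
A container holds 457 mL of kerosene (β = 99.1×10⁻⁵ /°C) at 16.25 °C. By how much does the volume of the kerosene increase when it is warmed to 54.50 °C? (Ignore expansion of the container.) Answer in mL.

|ΔT| = |54.50 − 16.25| = 38.25 K
ΔV = βV₀ΔT = (99.1×10⁻⁵)(457)(38.25) = 17.3 mL

ΔV = 17.3 mL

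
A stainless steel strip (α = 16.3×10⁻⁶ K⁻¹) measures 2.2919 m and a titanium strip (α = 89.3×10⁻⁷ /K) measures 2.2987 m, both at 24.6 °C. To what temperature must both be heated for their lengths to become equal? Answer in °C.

T = 428.6 °C

L₁(1 + α₁ΔT) = L₂(1 + α₂ΔT) ⇒ ΔT = (L₂ − L₁)/(α₁L₁ − α₂L₂)
L₂ − L₁ = 2.2987 − 2.2919 = 6.80×10⁻³ m
α₁L₁ − α₂L₂ = 16.3×10⁻⁶×2.2919 − 89.3×10⁻⁷×2.2987 = 1.6830579×10⁻⁵ m/K
ΔT = 6.80×10⁻³ / 1.6830579×10⁻⁵ = 404.027 K
T = 24.6 + 404.027 = 428.627 °C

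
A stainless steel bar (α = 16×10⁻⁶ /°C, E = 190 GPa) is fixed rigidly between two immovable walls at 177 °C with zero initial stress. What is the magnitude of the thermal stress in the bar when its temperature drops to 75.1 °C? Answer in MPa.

σ = 310 MPa

Fully constrained: the free strain ε = αΔT is blocked, so σ = Eε = EαΔT.
|ΔT| = 101.9 K
σ = 190×10⁹ × 16×10⁻⁶ × 101.9 = 3.10×10⁸ Pa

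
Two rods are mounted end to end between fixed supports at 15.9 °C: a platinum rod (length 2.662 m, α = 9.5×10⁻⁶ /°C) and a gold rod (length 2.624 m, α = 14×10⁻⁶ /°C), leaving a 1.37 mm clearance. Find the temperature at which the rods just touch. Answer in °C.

Gap closes when ΔL₁ + ΔL₂ = 1.37 mm = 1.37×10⁻³ m
(α₁L₁ + α₂L₂)ΔT = g
α₁L₁ + α₂L₂ = 9.5×10⁻⁶×2.662 + 14×10⁻⁶×2.624 = 6.2025×10⁻⁵ m/K
ΔT = 1.37×10⁻³ / 6.2025×10⁻⁵ = 22.088 K
T = 15.9 + 22.088 = 37.988 °C

T = 38.0 °C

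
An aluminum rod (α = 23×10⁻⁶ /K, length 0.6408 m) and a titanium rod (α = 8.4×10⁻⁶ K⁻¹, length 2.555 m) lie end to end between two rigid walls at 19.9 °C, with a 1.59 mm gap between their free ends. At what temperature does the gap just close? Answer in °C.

Gap closes when ΔL₁ + ΔL₂ = 1.59 mm = 1.59×10⁻³ m
(α₁L₁ + α₂L₂)ΔT = g
α₁L₁ + α₂L₂ = 23×10⁻⁶×0.6408 + 8.4×10⁻⁶×2.555 = 3.62004×10⁻⁵ m/K
ΔT = 1.59×10⁻³ / 3.62004×10⁻⁵ = 43.922 K
T = 19.9 + 43.922 = 63.822 °C

T = 63.8 °C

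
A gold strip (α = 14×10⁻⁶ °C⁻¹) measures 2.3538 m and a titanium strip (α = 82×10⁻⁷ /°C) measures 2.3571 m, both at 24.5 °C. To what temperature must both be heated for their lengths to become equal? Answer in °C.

L₁(1 + α₁ΔT) = L₂(1 + α₂ΔT) ⇒ ΔT = (L₂ − L₁)/(α₁L₁ − α₂L₂)
L₂ − L₁ = 2.3571 − 2.3538 = 3.30×10⁻³ m
α₁L₁ − α₂L₂ = 14×10⁻⁶×2.3538 − 82×10⁻⁷×2.3571 = 1.362498×10⁻⁵ m/K
ΔT = 3.30×10⁻³ / 1.362498×10⁻⁵ = 242.202 K
T = 24.5 + 242.202 = 266.702 °C

T = 266.7 °C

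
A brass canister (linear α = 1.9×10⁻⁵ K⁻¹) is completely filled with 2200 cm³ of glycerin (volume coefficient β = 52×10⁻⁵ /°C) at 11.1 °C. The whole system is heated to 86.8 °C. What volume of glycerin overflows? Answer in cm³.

77.1 cm³

The canister also expands: β_container ≈ 3α = 5.7×10⁻⁵ /K
Net overflow = V₀(β_liq − 3α_cont)ΔT
β − 3α = 5.20×10⁻⁴ − 5.7×10⁻⁵ = 4.63×10⁻⁴ /K; ΔT = 75.7 K
ΔV = 2200 × 4.63×10⁻⁴ × 75.7 = 77.1 cm³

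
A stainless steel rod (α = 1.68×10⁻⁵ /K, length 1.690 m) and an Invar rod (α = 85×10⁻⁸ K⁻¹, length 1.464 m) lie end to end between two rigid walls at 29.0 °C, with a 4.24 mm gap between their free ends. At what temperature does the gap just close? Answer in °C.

α₁L₁ = 2.8392×10⁻⁵ m/K, α₂L₂ = 1.2444×10⁻⁶ m/K → total 2.96364×10⁻⁵ m/K
ΔT = g/(α₁L₁+α₂L₂) = 4.24×10⁻³ / 2.96364×10⁻⁵ = 143.07 K
T = 29.0 + 143.07 = 172.07 °C

T = 172 °C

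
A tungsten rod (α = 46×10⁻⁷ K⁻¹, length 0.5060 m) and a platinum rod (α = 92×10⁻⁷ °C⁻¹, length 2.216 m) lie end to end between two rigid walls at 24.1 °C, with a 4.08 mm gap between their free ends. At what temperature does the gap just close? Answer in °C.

α₁L₁ = 2.3276×10⁻⁶ m/K, α₂L₂ = 2.03872×10⁻⁵ m/K → total 2.27148×10⁻⁵ m/K
ΔT = g/(α₁L₁+α₂L₂) = 4.08×10⁻³ / 2.27148×10⁻⁵ = 179.62 K
T = 24.1 + 179.62 = 203.72 °C

T = 204 °C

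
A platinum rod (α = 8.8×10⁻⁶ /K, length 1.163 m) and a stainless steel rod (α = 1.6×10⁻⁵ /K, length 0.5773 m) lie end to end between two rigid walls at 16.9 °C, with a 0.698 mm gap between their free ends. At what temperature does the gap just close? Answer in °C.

α₁L₁ = 1.02344×10⁻⁵ m/K, α₂L₂ = 9.2368×10⁻⁶ m/K → total 1.94712×10⁻⁵ m/K
ΔT = g/(α₁L₁+α₂L₂) = 6.98×10⁻⁴ / 1.94712×10⁻⁵ = 35.848 K
T = 16.9 + 35.848 = 52.748 °C

T = 52.7 °C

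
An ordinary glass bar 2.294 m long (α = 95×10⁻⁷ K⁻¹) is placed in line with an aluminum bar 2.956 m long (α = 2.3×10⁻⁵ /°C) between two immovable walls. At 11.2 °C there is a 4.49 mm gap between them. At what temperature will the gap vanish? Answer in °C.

T = 61.2 °C

Gap closes when ΔL₁ + ΔL₂ = 4.49 mm = 4.49×10⁻³ m
(α₁L₁ + α₂L₂)ΔT = g
α₁L₁ + α₂L₂ = 95×10⁻⁷×2.294 + 2.3×10⁻⁵×2.956 = 8.9781×10⁻⁵ m/K
ΔT = 4.49×10⁻³ / 8.9781×10⁻⁵ = 50.011 K
T = 11.2 + 50.011 = 61.211 °C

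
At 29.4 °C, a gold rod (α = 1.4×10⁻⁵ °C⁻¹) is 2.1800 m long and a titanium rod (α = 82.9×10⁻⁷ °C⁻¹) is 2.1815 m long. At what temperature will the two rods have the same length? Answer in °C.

Equal length when α₁L₁ΔT − α₂L₂ΔT = L₂ − L₁ = 1.50×10⁻³ m
α₁L₁ = 3.052×10⁻⁵, α₂L₂ = 1.8084635×10⁻⁵ → Δ(αL) = 1.2435365×10⁻⁵ m/K
ΔT = 1.50×10⁻³ / 1.2435365×10⁻⁵ = 120.624 K, so T = 29.4 + 120.624 = 150.024 °C

T = 150.0 °C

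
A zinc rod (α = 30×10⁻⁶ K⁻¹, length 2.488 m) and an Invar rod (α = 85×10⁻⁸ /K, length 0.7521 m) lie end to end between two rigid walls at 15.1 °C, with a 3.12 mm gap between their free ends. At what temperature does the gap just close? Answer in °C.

Gap closes when ΔL₁ + ΔL₂ = 3.12 mm = 3.12×10⁻³ m
(α₁L₁ + α₂L₂)ΔT = g
α₁L₁ + α₂L₂ = 30×10⁻⁶×2.488 + 85×10⁻⁸×0.7521 = 7.5279285×10⁻⁵ m/K
ΔT = 3.12×10⁻³ / 7.5279285×10⁻⁵ = 41.446 K
T = 15.1 + 41.446 = 56.546 °C

T = 56.5 °C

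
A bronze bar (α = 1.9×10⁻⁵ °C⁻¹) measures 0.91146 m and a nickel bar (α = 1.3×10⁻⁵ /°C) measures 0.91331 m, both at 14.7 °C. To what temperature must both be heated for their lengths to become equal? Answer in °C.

Equal length when α₁L₁ΔT − α₂L₂ΔT = L₂ − L₁ = 1.85×10⁻³ m
α₁L₁ = 1.731774×10⁻⁵, α₂L₂ = 1.187303×10⁻⁵ → Δ(αL) = 5.44471×10⁻⁶ m/K
ΔT = 1.85×10⁻³ / 5.44471×10⁻⁶ = 339.779 K, so T = 14.7 + 339.779 = 354.479 °C

T = 354.5 °C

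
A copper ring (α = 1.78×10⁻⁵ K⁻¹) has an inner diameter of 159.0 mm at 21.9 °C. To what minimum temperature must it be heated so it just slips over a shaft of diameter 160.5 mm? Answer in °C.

T = 552 °C

Required Δd = 160.5 − 159.0 = 1.5 mm
Δd = αd₀ΔT ⇒ ΔT = Δd/(αd₀) = 1.5 / (1.78×10⁻⁵ × 159.0) = 530.00 K
T_min = 21.9 + 530.00 = 551.90 °C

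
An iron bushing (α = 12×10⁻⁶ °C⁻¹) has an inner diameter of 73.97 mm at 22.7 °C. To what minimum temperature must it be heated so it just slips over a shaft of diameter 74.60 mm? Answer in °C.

Required Δd = 74.60 − 73.97 = 0.63 mm
Δd = αd₀ΔT ⇒ ΔT = Δd/(αd₀) = 0.63 / (12×10⁻⁶ × 73.97) = 709.75 K
T_min = 22.7 + 709.75 = 732.45 °C

T = 732 °C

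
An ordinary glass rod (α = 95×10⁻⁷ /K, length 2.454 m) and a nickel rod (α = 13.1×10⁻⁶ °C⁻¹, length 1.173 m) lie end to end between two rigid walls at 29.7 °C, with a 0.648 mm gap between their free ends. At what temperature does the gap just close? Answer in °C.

T = 46.5 °C

α₁L₁ = 2.3313×10⁻⁵ m/K, α₂L₂ = 1.53663×10⁻⁵ m/K → total 3.86793×10⁻⁵ m/K
ΔT = g/(α₁L₁+α₂L₂) = 6.48×10⁻⁴ / 3.86793×10⁻⁵ = 16.753 K
T = 29.7 + 16.753 = 46.453 °C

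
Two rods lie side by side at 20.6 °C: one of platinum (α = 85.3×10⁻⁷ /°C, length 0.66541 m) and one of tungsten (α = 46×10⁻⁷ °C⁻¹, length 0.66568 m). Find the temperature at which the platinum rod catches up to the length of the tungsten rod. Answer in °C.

T = 123.9 °C

Equal length when α₁L₁ΔT − α₂L₂ΔT = L₂ − L₁ = 2.70×10⁻⁴ m
α₁L₁ = 5.6759473×10⁻⁶, α₂L₂ = 3.062128×10⁻⁶ → Δ(αL) = 2.6138193×10⁻⁶ m/K
ΔT = 2.70×10⁻⁴ / 2.6138193×10⁻⁶ = 103.297 K, so T = 20.6 + 103.297 = 123.897 °C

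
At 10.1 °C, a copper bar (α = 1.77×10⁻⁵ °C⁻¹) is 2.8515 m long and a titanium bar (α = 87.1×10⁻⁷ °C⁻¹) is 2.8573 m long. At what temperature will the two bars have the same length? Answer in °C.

T = 236.8 °C

L₁(1 + α₁ΔT) = L₂(1 + α₂ΔT) ⇒ ΔT = (L₂ − L₁)/(α₁L₁ − α₂L₂)
L₂ − L₁ = 2.8573 − 2.8515 = 5.80×10⁻³ m
α₁L₁ − α₂L₂ = 1.77×10⁻⁵×2.8515 − 87.1×10⁻⁷×2.8573 = 2.5584467×10⁻⁵ m/K
ΔT = 5.80×10⁻³ / 2.5584467×10⁻⁵ = 226.700 K
T = 10.1 + 226.700 = 236.800 °C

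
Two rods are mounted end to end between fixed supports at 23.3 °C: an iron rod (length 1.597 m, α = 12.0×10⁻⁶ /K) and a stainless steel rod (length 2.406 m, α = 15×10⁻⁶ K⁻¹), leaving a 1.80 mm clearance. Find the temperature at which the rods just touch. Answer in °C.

T = 55.9 °C

Gap closes when ΔL₁ + ΔL₂ = 1.80 mm = 1.80×10⁻³ m
(α₁L₁ + α₂L₂)ΔT = g
α₁L₁ + α₂L₂ = 12.0×10⁻⁶×1.597 + 15×10⁻⁶×2.406 = 5.5254×10⁻⁵ m/K
ΔT = 1.80×10⁻³ / 5.5254×10⁻⁵ = 32.577 K
T = 23.3 + 32.577 = 55.877 °C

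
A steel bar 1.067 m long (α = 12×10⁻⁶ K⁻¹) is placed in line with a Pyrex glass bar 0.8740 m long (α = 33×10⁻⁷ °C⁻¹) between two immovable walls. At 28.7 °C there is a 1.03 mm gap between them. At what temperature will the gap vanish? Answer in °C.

Gap closes when ΔL₁ + ΔL₂ = 1.03 mm = 1.03×10⁻³ m
(α₁L₁ + α₂L₂)ΔT = g
α₁L₁ + α₂L₂ = 12×10⁻⁶×1.067 + 33×10⁻⁷×0.8740 = 1.56882×10⁻⁵ m/K
ΔT = 1.03×10⁻³ / 1.56882×10⁻⁵ = 65.654 K
T = 28.7 + 65.654 = 94.354 °C

T = 94.4 °C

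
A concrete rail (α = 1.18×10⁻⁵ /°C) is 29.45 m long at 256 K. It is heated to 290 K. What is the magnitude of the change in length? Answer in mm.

|ΔT| = |290 − 256| = 34 K
ΔL = αL₀ΔT = (1.18×10⁻⁵)(29.45)(34) = 1.18×10⁻² m

ΔL = 11.8 mm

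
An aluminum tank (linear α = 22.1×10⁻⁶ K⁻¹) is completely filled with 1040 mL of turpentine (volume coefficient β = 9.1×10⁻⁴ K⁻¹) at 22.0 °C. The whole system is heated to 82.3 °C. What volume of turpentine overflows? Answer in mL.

The tank also expands: β_container ≈ 3α = 6.63×10⁻⁵ /K
Net overflow = V₀(β_liq − 3α_cont)ΔT
β − 3α = 9.10×10⁻⁴ − 6.63×10⁻⁵ = 8.437×10⁻⁴ /K; ΔT = 60.3 K
ΔV = 1040 × 8.437×10⁻⁴ × 60.3 = 52.9 mL

52.9 mL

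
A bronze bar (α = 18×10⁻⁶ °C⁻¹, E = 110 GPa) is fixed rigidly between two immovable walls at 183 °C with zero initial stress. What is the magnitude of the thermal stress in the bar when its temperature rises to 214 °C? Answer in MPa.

Fully constrained: the free strain ε = αΔT is blocked, so σ = Eε = EαΔT.
|ΔT| = 31 K
σ = 110×10⁹ × 18×10⁻⁶ × 31 = 6.14×10⁷ Pa

σ = 61.4 MPa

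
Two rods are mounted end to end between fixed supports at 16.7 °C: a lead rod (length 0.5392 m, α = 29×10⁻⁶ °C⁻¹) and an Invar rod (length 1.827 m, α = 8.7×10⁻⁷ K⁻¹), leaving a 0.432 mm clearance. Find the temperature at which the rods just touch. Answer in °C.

Gap closes when ΔL₁ + ΔL₂ = 0.432 mm = 4.32×10⁻⁴ m
(α₁L₁ + α₂L₂)ΔT = g
α₁L₁ + α₂L₂ = 29×10⁻⁶×0.5392 + 8.7×10⁻⁷×1.827 = 1.722629×10⁻⁵ m/K
ΔT = 4.32×10⁻⁴ / 1.722629×10⁻⁵ = 25.078 K
T = 16.7 + 25.078 = 41.778 °C

T = 41.8 °C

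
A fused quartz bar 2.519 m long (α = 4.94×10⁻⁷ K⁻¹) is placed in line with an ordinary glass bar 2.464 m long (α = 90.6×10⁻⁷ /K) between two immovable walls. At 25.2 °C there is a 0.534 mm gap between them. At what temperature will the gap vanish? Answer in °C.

T = 47.9 °C

α₁L₁ = 1.244386×10⁻⁶ m/K, α₂L₂ = 2.232384×10⁻⁵ m/K → total 2.3568226×10⁻⁵ m/K
ΔT = g/(α₁L₁+α₂L₂) = 5.34×10⁻⁴ / 2.3568226×10⁻⁵ = 22.658 K
T = 25.2 + 22.658 = 47.858 °C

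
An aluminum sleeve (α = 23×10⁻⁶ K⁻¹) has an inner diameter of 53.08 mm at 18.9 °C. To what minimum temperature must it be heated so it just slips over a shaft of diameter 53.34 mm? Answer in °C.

Required Δd = 53.34 − 53.08 = 0.26 mm
Δd = αd₀ΔT ⇒ ΔT = Δd/(αd₀) = 0.26 / (23×10⁻⁶ × 53.08) = 212.97 K
T_min = 18.9 + 212.97 = 231.87 °C

T = 232 °C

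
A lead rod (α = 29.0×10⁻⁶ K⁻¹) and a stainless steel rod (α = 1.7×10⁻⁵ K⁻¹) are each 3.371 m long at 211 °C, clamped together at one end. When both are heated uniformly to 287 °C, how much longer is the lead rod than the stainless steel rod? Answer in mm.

3.07 mm

ΔT = 76 K
lead: ΔL = 29.0×10⁻⁶ × 3.371 m × 76 = 7.4297×10⁻³ m = 7.4297 mm
stainless steel: ΔL = 1.7×10⁻⁵ × 3.371 m × 76 = 4.3553×10⁻³ m = 4.3553 mm
difference = 7.4297 − 4.3553 = 3.0744 mm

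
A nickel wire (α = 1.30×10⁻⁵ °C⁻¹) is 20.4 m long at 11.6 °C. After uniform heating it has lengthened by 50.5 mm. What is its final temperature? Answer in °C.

ΔL = αL₀ΔT ⇒ ΔT = ΔL / (αL₀)
ΔT = 50.5×10⁻³ m / (1.30×10⁻⁵ × 20.4 m) = 190.42 K
T = 11.6 + 190.42 = 202.02 °C

T = 202 °C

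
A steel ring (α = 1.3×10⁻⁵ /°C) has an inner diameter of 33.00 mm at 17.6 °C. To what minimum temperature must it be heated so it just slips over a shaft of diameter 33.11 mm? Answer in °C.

T = 274 °C

Required Δd = 33.11 − 33.00 = 0.11 mm
Δd = αd₀ΔT ⇒ ΔT = Δd/(αd₀) = 0.11 / (1.3×10⁻⁵ × 33.00) = 256.41 K
T_min = 17.6 + 256.41 = 274.01 °C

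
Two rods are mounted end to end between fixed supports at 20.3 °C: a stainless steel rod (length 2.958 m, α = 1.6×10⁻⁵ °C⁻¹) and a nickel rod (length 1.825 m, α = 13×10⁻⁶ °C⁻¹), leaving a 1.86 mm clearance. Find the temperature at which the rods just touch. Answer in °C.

T = 46.5 °C

α₁L₁ = 4.7328×10⁻⁵ m/K, α₂L₂ = 2.3725×10⁻⁵ m/K → total 7.1053×10⁻⁵ m/K
ΔT = g/(α₁L₁+α₂L₂) = 1.86×10⁻³ / 7.1053×10⁻⁵ = 26.178 K
T = 20.3 + 26.178 = 46.478 °C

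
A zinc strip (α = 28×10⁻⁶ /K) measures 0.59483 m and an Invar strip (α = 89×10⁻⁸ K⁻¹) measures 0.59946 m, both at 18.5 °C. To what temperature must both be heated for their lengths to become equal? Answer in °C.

L₁(1 + α₁ΔT) = L₂(1 + α₂ΔT) ⇒ ΔT = (L₂ − L₁)/(α₁L₁ − α₂L₂)
L₂ − L₁ = 0.59946 − 0.59483 = 4.63×10⁻³ m
α₁L₁ − α₂L₂ = 28×10⁻⁶×0.59483 − 89×10⁻⁸×0.59946 = 1.61217206×10⁻⁵ m/K
ΔT = 4.63×10⁻³ / 1.61217206×10⁻⁵ = 287.190 K
T = 18.5 + 287.190 = 305.690 °C

T = 305.7 °C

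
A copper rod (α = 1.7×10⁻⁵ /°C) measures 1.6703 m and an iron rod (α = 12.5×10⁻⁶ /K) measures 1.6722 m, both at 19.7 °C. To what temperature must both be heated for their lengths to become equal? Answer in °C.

T = 273.3 °C

L₁(1 + α₁ΔT) = L₂(1 + α₂ΔT) ⇒ ΔT = (L₂ − L₁)/(α₁L₁ − α₂L₂)
L₂ − L₁ = 1.6722 − 1.6703 = 1.90×10⁻³ m
α₁L₁ − α₂L₂ = 1.7×10⁻⁵×1.6703 − 12.5×10⁻⁶×1.6722 = 7.4926×10⁻⁶ m/K
ΔT = 1.90×10⁻³ / 7.4926×10⁻⁶ = 253.584 K
T = 19.7 + 253.584 = 273.284 °C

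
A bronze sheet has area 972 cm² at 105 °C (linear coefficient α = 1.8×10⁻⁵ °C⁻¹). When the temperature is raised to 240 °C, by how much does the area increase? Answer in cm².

Area coefficient ≈ 2α; |ΔT| = 135 K
ΔA = 2αA₀ΔT = 2(1.8×10⁻⁵)(972)(135) = 4.72 cm²

ΔA = 4.72 cm²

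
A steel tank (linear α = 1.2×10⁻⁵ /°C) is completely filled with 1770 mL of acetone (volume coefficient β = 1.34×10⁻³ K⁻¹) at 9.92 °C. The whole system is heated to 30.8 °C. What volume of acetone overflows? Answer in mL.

The tank also expands: β_container ≈ 3α = 3.6×10⁻⁵ /K
Net overflow = V₀(β_liq − 3α_cont)ΔT
β − 3α = 1.34×10⁻³ − 3.6×10⁻⁵ = 1.304×10⁻³ /K; ΔT = 20.88 K
ΔV = 1770 × 1.304×10⁻³ × 20.88 = 48.2 mL

48.2 mL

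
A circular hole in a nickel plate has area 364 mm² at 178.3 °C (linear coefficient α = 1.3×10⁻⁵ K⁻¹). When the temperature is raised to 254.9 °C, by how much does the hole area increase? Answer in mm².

ΔA = 0.725 mm²

Area coefficient ≈ 2α; |ΔT| = 76.6 K
ΔA = 2αA₀ΔT = 2(1.3×10⁻⁵)(364)(76.6) = 0.725 mm²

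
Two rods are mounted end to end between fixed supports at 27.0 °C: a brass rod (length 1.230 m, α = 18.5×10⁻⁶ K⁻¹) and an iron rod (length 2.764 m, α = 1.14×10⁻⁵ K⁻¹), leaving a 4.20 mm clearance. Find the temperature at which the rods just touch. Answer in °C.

α₁L₁ = 2.2755×10⁻⁵ m/K, α₂L₂ = 3.15096×10⁻⁵ m/K → total 5.42646×10⁻⁵ m/K
ΔT = g/(α₁L₁+α₂L₂) = 4.20×10⁻³ / 5.42646×10⁻⁵ = 77.40 K
T = 27.0 + 77.40 = 104.40 °C

T = 104 °C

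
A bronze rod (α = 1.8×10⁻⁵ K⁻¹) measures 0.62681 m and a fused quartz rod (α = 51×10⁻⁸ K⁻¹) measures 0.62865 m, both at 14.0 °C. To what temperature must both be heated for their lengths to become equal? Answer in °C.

T = 181.9 °C

Equal length when α₁L₁ΔT − α₂L₂ΔT = L₂ − L₁ = 1.84×10⁻³ m
α₁L₁ = 1.128258×10⁻⁵, α₂L₂ = 3.206115×10⁻⁷ → Δ(αL) = 1.09619685×10⁻⁵ m/K
ΔT = 1.84×10⁻³ / 1.09619685×10⁻⁵ = 167.853 K, so T = 14.0 + 167.853 = 181.853 °C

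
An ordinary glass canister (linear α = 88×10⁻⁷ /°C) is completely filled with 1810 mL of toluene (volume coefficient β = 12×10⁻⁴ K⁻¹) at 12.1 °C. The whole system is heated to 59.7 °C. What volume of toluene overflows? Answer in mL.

101 mL

The canister also expands: β_container ≈ 3α = 2.64×10⁻⁵ /K
Net overflow = V₀(β_liq − 3α_cont)ΔT
β − 3α = 1.20×10⁻³ − 2.64×10⁻⁵ = 1.1736×10⁻³ /K; ΔT = 47.6 K
ΔV = 1810 × 1.1736×10⁻³ × 47.6 = 101 mL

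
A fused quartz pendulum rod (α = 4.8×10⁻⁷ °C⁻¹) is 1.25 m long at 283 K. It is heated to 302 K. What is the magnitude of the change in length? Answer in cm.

ΔL = 0.00114 cm

|ΔT| = |302 − 283| = 19 K
ΔL = αL₀ΔT = (4.8×10⁻⁷)(1.25)(19) = 1.14×10⁻⁵ m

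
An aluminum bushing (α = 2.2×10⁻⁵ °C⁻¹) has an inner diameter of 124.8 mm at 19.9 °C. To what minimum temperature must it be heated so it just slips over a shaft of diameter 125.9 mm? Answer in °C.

T = 421 °C

Required Δd = 125.9 − 124.8 = 1.1 mm
Δd = αd₀ΔT ⇒ ΔT = Δd/(αd₀) = 1.1 / (2.2×10⁻⁵ × 124.8) = 400.64 K
T_min = 19.9 + 400.64 = 420.54 °C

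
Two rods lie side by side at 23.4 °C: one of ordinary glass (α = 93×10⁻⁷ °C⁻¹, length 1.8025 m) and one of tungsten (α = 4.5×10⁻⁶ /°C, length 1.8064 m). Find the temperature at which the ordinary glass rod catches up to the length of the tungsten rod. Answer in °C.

T = 475.1 °C

Equal length when α₁L₁ΔT − α₂L₂ΔT = L₂ − L₁ = 3.90×10⁻³ m
α₁L₁ = 1.676325×10⁻⁵, α₂L₂ = 8.1288×10⁻⁶ → Δ(αL) = 8.63445×10⁻⁶ m/K
ΔT = 3.90×10⁻³ / 8.63445×10⁻⁶ = 451.679 K, so T = 23.4 + 451.679 = 475.079 °C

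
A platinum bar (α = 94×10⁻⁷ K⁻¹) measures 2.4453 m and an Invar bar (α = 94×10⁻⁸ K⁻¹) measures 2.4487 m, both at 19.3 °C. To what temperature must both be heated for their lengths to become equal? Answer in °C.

T = 183.7 °C

Equal length when α₁L₁ΔT − α₂L₂ΔT = L₂ − L₁ = 3.40×10⁻³ m
α₁L₁ = 2.298582×10⁻⁵, α₂L₂ = 2.301778×10⁻⁶ → Δ(αL) = 2.0684042×10⁻⁵ m/K
ΔT = 3.40×10⁻³ / 2.0684042×10⁻⁵ = 164.378 K, so T = 19.3 + 164.378 = 183.678 °C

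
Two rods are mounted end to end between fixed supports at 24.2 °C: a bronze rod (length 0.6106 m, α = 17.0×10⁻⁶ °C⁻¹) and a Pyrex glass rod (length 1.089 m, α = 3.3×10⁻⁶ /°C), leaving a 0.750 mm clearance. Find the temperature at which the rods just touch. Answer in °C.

α₁L₁ = 1.03802×10⁻⁵ m/K, α₂L₂ = 3.5937×10⁻⁶ m/K → total 1.39739×10⁻⁵ m/K
ΔT = g/(α₁L₁+α₂L₂) = 7.50×10⁻⁴ / 1.39739×10⁻⁵ = 53.671 K
T = 24.2 + 53.671 = 77.871 °C

T = 77.9 °C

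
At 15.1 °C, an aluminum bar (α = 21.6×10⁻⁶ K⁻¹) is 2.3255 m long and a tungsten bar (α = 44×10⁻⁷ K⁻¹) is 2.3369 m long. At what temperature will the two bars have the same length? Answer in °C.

Equal length when α₁L₁ΔT − α₂L₂ΔT = L₂ − L₁ = 1.14×10⁻² m
α₁L₁ = 5.02308×10⁻⁵, α₂L₂ = 1.028236×10⁻⁵ → Δ(αL) = 3.994844×10⁻⁵ m/K
ΔT = 1.14×10⁻² / 3.994844×10⁻⁵ = 285.368 K, so T = 15.1 + 285.368 = 300.468 °C

T = 300.5 °C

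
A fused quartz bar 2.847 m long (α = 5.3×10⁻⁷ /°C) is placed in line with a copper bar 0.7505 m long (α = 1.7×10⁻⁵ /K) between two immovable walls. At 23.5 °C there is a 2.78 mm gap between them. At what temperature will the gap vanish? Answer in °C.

T = 218 °C

Gap closes when ΔL₁ + ΔL₂ = 2.78 mm = 2.78×10⁻³ m
(α₁L₁ + α₂L₂)ΔT = g
α₁L₁ + α₂L₂ = 5.3×10⁻⁷×2.847 + 1.7×10⁻⁵×0.7505 = 1.426741×10⁻⁵ m/K
ΔT = 2.78×10⁻³ / 1.426741×10⁻⁵ = 194.85 K
T = 23.5 + 194.85 = 218.35 °C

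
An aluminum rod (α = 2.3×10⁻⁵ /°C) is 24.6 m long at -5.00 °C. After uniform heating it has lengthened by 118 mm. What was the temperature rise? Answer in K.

ΔL = αL₀ΔT ⇒ ΔT = ΔL / (αL₀)
ΔT = 118×10⁻³ m / (2.3×10⁻⁵ × 24.6 m) = 208.55 K

ΔT = 209 K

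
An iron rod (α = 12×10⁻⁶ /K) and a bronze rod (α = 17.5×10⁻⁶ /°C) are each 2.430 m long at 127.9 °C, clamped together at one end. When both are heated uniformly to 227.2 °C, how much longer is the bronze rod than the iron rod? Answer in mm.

ΔT = 99.3 K
iron: ΔL = 12×10⁻⁶ × 2.430 m × 99.3 = 2.8956×10⁻³ m = 2.8956 mm
bronze: ΔL = 17.5×10⁻⁶ × 2.430 m × 99.3 = 4.2227×10⁻³ m = 4.2227 mm
difference = 4.2227 − 2.8956 = 1.3271 mm

1.33 mm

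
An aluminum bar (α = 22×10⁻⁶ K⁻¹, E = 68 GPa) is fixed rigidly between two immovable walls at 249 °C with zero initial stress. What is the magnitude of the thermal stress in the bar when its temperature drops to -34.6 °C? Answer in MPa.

σ = 424 MPa

Fully constrained: the free strain ε = αΔT is blocked, so σ = Eε = EαΔT.
|ΔT| = 283.6 K
σ = 68.0×10⁹ × 22×10⁻⁶ × 283.6 = 4.24×10⁸ Pa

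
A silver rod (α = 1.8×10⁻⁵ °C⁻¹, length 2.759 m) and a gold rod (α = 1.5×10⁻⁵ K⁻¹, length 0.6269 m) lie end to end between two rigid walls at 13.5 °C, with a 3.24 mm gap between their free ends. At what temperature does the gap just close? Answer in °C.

T = 68.4 °C

Gap closes when ΔL₁ + ΔL₂ = 3.24 mm = 3.24×10⁻³ m
(α₁L₁ + α₂L₂)ΔT = g
α₁L₁ + α₂L₂ = 1.8×10⁻⁵×2.759 + 1.5×10⁻⁵×0.6269 = 5.90655×10⁻⁵ m/K
ΔT = 3.24×10⁻³ / 5.90655×10⁻⁵ = 54.854 K
T = 13.5 + 54.854 = 68.354 °C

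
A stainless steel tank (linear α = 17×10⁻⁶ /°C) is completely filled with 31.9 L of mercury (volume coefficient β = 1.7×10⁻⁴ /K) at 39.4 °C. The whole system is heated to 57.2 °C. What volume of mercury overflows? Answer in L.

The tank also expands: β_container ≈ 3α = 5.1×10⁻⁵ /K
Net overflow = V₀(β_liq − 3α_cont)ΔT
β − 3α = 1.70×10⁻⁴ − 5.1×10⁻⁵ = 1.19×10⁻⁴ /K; ΔT = 17.8 K
ΔV = 31.9 × 1.19×10⁻⁴ × 17.8 = 0.0676 L

0.0676 L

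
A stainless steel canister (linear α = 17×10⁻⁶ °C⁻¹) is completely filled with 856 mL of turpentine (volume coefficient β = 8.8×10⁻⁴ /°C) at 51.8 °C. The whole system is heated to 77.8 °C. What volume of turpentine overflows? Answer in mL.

18.5 mL

The canister also expands: β_container ≈ 3α = 5.1×10⁻⁵ /K
Net overflow = V₀(β_liq − 3α_cont)ΔT
β − 3α = 8.80×10⁻⁴ − 5.1×10⁻⁵ = 8.29×10⁻⁴ /K; ΔT = 26.0 K
ΔV = 856 × 8.29×10⁻⁴ × 26.0 = 18.5 mL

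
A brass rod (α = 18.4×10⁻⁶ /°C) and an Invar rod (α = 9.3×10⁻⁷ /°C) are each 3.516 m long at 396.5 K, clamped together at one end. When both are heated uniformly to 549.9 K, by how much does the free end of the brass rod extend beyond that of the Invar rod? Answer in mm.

9.42 mm

ΔT = 153.4 K
brass: ΔL = 18.4×10⁻⁶ × 3.516 m × 153.4 = 9.9241×10⁻³ m = 9.9241 mm
Invar: ΔL = 9.3×10⁻⁷ × 3.516 m × 153.4 = 5.0160×10⁻⁴ m = 0.50160 mm
difference = 9.9241 − 0.50160 = 9.4225 mm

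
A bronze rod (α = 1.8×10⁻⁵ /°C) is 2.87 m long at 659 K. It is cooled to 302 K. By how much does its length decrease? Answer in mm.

|ΔT| = |302 − 659| = 357 K
ΔL = αL₀ΔT = (1.8×10⁻⁵)(2.87)(357) = 1.84×10⁻² m

ΔL = 18.4 mm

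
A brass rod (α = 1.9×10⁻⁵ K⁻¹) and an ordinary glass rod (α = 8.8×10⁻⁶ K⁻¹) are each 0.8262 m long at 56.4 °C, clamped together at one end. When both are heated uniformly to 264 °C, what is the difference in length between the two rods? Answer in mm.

ΔT = 207.6 K
brass: ΔL = 1.9×10⁻⁵ × 0.8262 m × 207.6 = 3.2589×10⁻³ m = 3.2589 mm
ordinary glass: ΔL = 8.8×10⁻⁶ × 0.8262 m × 207.6 = 1.5094×10⁻³ m = 1.5094 mm
difference = 3.2589 − 1.5094 = 1.7495 mm

1.75 mm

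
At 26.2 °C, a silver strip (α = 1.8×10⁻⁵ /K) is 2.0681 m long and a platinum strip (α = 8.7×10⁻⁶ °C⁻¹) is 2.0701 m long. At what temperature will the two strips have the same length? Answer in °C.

L₁(1 + α₁ΔT) = L₂(1 + α₂ΔT) ⇒ ΔT = (L₂ − L₁)/(α₁L₁ − α₂L₂)
L₂ − L₁ = 2.0701 − 2.0681 = 2.00×10⁻³ m
α₁L₁ − α₂L₂ = 1.8×10⁻⁵×2.0681 − 8.7×10⁻⁶×2.0701 = 1.921593×10⁻⁵ m/K
ΔT = 2.00×10⁻³ / 1.921593×10⁻⁵ = 104.080 K
T = 26.2 + 104.080 = 130.280 °C

T = 130.3 °C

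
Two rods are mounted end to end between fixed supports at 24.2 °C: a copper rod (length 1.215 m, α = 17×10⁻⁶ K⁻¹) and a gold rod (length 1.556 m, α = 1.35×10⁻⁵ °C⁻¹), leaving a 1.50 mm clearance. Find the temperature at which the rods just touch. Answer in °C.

α₁L₁ = 2.0655×10⁻⁵ m/K, α₂L₂ = 2.1006×10⁻⁵ m/K → total 4.1661×10⁻⁵ m/K
ΔT = g/(α₁L₁+α₂L₂) = 1.50×10⁻³ / 4.1661×10⁻⁵ = 36.005 K
T = 24.2 + 36.005 = 60.205 °C

T = 60.2 °C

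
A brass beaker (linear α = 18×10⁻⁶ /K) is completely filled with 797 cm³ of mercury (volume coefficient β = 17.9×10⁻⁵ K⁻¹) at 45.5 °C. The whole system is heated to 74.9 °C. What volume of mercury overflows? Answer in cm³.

2.93 cm³

The beaker also expands: β_container ≈ 3α = 5.4×10⁻⁵ /K
Net overflow = V₀(β_liq − 3α_cont)ΔT
β − 3α = 1.79×10⁻⁴ − 5.4×10⁻⁵ = 1.25×10⁻⁴ /K; ΔT = 29.4 K
ΔV = 797 × 1.25×10⁻⁴ × 29.4 = 2.93 cm³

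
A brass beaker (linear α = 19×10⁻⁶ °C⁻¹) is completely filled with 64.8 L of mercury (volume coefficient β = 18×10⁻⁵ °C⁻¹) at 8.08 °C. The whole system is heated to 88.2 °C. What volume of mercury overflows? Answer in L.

0.639 L

The beaker also expands: β_container ≈ 3α = 5.7×10⁻⁵ /K
Net overflow = V₀(β_liq − 3α_cont)ΔT
β − 3α = 1.80×10⁻⁴ − 5.7×10⁻⁵ = 1.23×10⁻⁴ /K; ΔT = 80.12 K
ΔV = 64.8 × 1.23×10⁻⁴ × 80.12 = 0.639 L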